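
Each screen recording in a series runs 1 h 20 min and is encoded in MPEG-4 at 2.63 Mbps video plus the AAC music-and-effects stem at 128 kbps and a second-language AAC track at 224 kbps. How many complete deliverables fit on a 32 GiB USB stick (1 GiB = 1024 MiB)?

19

1 h 20 min = 80 min = 4800 s
Audio total: 128 + 224 = 352 kbps = 0.352 Mbps.
Total bitrate: 2.982 Mbps.
Per item: 2.982 Mbps × 4800 s = 14,314 Mb = 1,789 MB.
Capacity: 32 GiB = 274,878 Mb; 19.20 items → 19 complete.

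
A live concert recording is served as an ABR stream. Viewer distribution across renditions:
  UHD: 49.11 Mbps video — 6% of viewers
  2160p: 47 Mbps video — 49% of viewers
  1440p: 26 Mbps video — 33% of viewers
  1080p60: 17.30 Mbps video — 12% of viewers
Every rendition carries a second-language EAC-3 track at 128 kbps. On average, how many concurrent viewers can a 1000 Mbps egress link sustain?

27

Audio: 128 kbps = 0.128 Mbps.
Average per-viewer bitrate: 0.06×49.238 + 0.49×47.128 + 0.33×26.128 + 0.12×17.428 = 36.761 Mbps.
1000 Mbps = 1,000 Mbps; 1,000 / 36.761 = 27.20 → 27.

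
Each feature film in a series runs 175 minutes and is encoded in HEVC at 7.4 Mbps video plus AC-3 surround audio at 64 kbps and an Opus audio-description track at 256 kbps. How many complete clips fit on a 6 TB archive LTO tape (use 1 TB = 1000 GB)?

592

175 min = 10500 s
Audio total: 64 + 256 = 320 kbps = 0.320 Mbps.
Total bitrate: 7.720 Mbps.
Per item: 7.720 Mbps × 10500 s = 81,060 Mb = 10,132 MB.
Capacity: 6 TB = 48,000,000 Mb; 592.15 items → 592 complete.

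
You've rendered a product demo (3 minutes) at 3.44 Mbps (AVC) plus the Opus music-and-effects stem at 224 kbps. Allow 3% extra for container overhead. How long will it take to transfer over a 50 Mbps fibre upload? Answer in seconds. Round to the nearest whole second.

14 seconds

3 min = 180 s
Audio: 224 kbps = 0.224 Mbps.
Total bitrate: 3.664 Mbps.
File: 3.664 Mbps × 180 s = 659.5 Mb.
With 3% container overhead: ×1.03. → 679.3 Mb.
At 50 Mbps: 679.3 / 50 = 13.6 s ≈ 13.6 seconds.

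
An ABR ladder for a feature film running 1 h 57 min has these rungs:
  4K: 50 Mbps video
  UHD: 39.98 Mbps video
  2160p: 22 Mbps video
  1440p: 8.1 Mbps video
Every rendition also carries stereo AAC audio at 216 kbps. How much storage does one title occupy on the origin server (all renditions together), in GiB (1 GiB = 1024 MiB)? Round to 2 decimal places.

98.84 GiB

1 h 57 min = 117 min = 7020 s
Audio: 216 kbps = 0.216 Mbps.
Sum of rendition bitrates: (50+0.216) + (39.98+0.216) + (22+0.216) + (8.1+0.216) = 120.944 Mbps.
× 7020 s = 849,027 Mb = 106,128 MB = 98.84 GiB.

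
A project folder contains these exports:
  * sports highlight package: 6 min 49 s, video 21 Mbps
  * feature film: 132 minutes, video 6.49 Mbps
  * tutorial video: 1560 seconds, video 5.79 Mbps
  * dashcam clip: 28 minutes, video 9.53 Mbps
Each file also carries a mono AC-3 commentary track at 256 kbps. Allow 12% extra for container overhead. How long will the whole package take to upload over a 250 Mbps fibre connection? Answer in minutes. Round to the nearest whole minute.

Audio: 256 kbps = 0.256 Mbps.
sports highlight package: 21.256 Mbps × 409 s × 1.12 = 9736.9 Mb
feature film: 6.746 Mbps × 7920 s × 1.12 = 59839.7 Mb
tutorial video: 6.046 Mbps × 1560 s × 1.12 = 10563.6 Mb
dashcam clip: 9.786 Mbps × 1680 s × 1.12 = 18413.3 Mb
Total: 98553.6 Mb = 12319.2 MB.
At 250 Mbps: 98553.6 / 250 = 394 s ≈ 6.57 minutes.

7 minutes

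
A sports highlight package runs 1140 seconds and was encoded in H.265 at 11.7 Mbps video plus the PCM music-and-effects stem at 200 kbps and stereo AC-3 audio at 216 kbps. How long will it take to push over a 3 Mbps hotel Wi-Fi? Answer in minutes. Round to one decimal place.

76.7 minutes

Audio total: 200 + 216 = 416 kbps = 0.416 Mbps.
Total bitrate: 12.116 Mbps.
File: 12.116 Mbps × 1140 s = 13812.2 Mb.
At 3 Mbps: 13812.2 / 3 = 4604.1 s ≈ 76.7 minutes.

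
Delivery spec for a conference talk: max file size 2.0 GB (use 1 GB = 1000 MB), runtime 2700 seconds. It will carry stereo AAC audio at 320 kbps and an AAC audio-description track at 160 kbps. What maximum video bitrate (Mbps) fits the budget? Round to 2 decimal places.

5.45 Mbps

Budget: 2.0 GB = 16000.0 Mb.
Total bitrate budget: 16000.0 Mb / 2700 s = 5.926 Mbps.
Audio total: 320 + 160 = 480 kbps = 0.480 Mbps.
Video: 5.926 − 0.480 = 5.446 Mbps.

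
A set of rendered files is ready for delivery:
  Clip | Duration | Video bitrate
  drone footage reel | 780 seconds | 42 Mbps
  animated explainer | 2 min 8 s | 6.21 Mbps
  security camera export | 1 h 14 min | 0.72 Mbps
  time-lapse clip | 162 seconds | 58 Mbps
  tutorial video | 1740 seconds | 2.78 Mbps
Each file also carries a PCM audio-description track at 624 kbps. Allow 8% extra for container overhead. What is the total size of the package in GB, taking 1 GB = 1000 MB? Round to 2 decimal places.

7.49 GB

Audio: 624 kbps = 0.624 Mbps.
drone footage reel: 42.624 Mbps × 780 s × 1.08 = 35906.5 Mb
animated explainer: 6.834 Mbps × 128 s × 1.08 = 944.7 Mb
security camera export: 1.344 Mbps × 4440 s × 1.08 = 6444.7 Mb
time-lapse clip: 58.624 Mbps × 162 s × 1.08 = 10256.9 Mb
tutorial video: 3.404 Mbps × 1740 s × 1.08 = 6396.8 Mb
Total: 59949.6 Mb = 7493.7 MB.
= 7.494 GB.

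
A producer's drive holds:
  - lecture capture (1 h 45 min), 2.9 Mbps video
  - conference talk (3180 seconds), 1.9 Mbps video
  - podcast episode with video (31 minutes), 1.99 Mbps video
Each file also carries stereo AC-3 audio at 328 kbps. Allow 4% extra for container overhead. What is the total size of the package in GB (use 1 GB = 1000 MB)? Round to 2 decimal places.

Audio: 328 kbps = 0.328 Mbps.
lecture capture: 3.228 Mbps × 6300 s × 1.04 = 21149.9 Mb
conference talk: 2.228 Mbps × 3180 s × 1.04 = 7368.4 Mb
podcast episode with video: 2.318 Mbps × 1860 s × 1.04 = 4483.9 Mb
Total: 33002.2 Mb = 4125.3 MB.
= 4.125 GB.

4.13 GB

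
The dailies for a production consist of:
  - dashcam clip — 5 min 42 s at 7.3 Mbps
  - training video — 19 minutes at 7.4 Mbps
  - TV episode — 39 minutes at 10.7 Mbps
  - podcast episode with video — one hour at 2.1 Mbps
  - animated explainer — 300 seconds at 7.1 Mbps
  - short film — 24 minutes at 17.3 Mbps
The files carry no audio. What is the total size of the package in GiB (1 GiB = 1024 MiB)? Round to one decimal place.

8.2 GiB

dashcam clip: 7.300 Mbps × 342 s = 2496.6 Mb
training video: 7.400 Mbps × 1140 s = 8436.0 Mb
TV episode: 10.700 Mbps × 2340 s = 25038.0 Mb
podcast episode with video: 2.100 Mbps × 3600 s = 7560.0 Mb
animated explainer: 7.100 Mbps × 300 s = 2130.0 Mb
short film: 17.300 Mbps × 1440 s = 24912.0 Mb
Total: 70572.6 Mb = 8821.6 MB.
= 8.216 GiB.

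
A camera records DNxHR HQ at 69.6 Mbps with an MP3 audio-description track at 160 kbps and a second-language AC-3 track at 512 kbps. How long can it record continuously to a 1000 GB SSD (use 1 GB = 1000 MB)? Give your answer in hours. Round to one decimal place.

31.6 hours

Audio total: 160 + 512 = 672 kbps = 0.672 Mbps.
Total bitrate: 69.6 + 0.672 = 70.272 Mbps.
Capacity: 1000 GB = 8,000,000 Mb.
Recording time: 8,000,000 / 70.272 = 113,843 s ≈ 31.6 hours.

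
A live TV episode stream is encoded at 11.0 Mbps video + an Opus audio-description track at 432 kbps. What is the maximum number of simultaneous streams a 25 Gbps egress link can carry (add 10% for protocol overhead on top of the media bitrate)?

Audio: 432 kbps = 0.432 Mbps.
Per-viewer media rate: 11.432 Mbps.
On the wire with 10% overhead: 12.575 Mbps.
25 Gbps = 25,000 Mbps; 25,000 / 12.575 = 1988.04 → 1988 viewers.

1988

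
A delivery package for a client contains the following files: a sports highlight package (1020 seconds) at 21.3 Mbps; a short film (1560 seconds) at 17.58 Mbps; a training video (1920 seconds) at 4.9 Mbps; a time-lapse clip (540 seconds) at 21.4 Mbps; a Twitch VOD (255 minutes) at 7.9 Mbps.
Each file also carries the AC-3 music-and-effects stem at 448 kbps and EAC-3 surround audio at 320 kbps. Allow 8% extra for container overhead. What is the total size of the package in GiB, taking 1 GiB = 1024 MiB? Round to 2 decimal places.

25.98 GiB

Audio total: 448 + 320 = 768 kbps = 0.768 Mbps.
sports highlight package: 22.068 Mbps × 1020 s × 1.08 = 24310.1 Mb
short film: 18.348 Mbps × 1560 s × 1.08 = 30912.7 Mb
training video: 5.668 Mbps × 1920 s × 1.08 = 11753.2 Mb
time-lapse clip: 22.168 Mbps × 540 s × 1.08 = 12928.4 Mb
Twitch VOD: 8.668 Mbps × 15300 s × 1.08 = 143230.0 Mb
Total: 223134.4 Mb = 27891.8 MB.
= 25.98 GiB.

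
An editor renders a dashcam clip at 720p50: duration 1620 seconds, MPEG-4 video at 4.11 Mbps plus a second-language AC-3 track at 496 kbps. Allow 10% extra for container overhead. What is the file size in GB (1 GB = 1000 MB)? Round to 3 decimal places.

1.026 GB

Audio: 496 kbps = 0.496 Mbps.
Total bitrate: 4.11 + 0.496 = 4.606 Mbps.
Stream data: 4.606 Mbps × 1620 s = 7461.7 Mb.
With 10% container overhead: ×1.10.
8,208 Mb ÷ 8 = 1,026 MB → 1.026 GB.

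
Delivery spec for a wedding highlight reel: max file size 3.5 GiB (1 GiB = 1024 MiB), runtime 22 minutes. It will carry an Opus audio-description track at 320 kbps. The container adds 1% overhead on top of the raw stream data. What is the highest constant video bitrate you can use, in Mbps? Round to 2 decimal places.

22.23 Mbps

Budget: 3.5 GiB = 30064.8 Mb.
Stream payload after overhead: 30064.8 / 1.01 = 29767.1 Mb.
22 min = 1320 s
Total bitrate budget: 29767.1 Mb / 1320 s = 22.551 Mbps.
Audio: 320 kbps = 0.320 Mbps.
Video: 22.551 − 0.320 = 22.231 Mbps.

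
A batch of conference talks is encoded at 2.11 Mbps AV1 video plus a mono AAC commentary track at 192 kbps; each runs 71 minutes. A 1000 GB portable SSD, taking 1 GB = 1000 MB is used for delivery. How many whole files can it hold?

71 min = 4260 s
Audio: 192 kbps = 0.192 Mbps.
Total bitrate: 2.302 Mbps.
Per item: 2.302 Mbps × 4260 s = 9,807 Mb = 1,226 MB.
Capacity: 1000 GB = 8,000,000 Mb; 815.78 items → 815 complete.

815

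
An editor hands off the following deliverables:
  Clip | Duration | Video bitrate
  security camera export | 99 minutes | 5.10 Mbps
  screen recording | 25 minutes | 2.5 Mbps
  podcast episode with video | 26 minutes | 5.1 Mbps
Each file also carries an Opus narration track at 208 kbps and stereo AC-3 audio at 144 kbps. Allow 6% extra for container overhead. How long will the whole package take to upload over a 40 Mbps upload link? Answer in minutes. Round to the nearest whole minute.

Audio total: 208 + 144 = 352 kbps = 0.352 Mbps.
security camera export: 5.452 Mbps × 5940 s × 1.06 = 34328.0 Mb
screen recording: 2.852 Mbps × 1500 s × 1.06 = 4534.7 Mb
podcast episode with video: 5.452 Mbps × 1560 s × 1.06 = 9015.4 Mb
Total: 47878.1 Mb = 5984.8 MB.
At 40 Mbps: 47878.1 / 40 = 1197 s ≈ 19.9 minutes.

20 minutes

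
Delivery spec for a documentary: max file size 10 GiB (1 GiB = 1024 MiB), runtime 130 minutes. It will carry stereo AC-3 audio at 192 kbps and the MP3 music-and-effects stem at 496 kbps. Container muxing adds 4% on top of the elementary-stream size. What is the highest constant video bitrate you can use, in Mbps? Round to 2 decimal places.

Budget: 10 GiB = 85899.3 Mb.
Stream payload after overhead: 85899.3 / 1.04 = 82595.5 Mb.
130 min = 7800 s
Total bitrate budget: 82595.5 Mb / 7800 s = 10.589 Mbps.
Audio total: 192 + 496 = 688 kbps = 0.688 Mbps.
Video: 10.589 − 0.688 = 9.901 Mbps.

9.90 Mbps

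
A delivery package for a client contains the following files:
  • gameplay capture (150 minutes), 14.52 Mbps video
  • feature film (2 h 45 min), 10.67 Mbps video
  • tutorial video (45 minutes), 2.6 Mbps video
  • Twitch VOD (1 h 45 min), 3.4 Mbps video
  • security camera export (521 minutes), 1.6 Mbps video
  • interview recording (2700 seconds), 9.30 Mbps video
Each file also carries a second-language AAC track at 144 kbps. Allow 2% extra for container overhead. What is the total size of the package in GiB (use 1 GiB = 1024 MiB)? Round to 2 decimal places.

41.42 GiB

Audio: 144 kbps = 0.144 Mbps.
gameplay capture: 14.664 Mbps × 9000 s × 1.02 = 134615.5 Mb
feature film: 10.814 Mbps × 9900 s × 1.02 = 109199.8 Mb
tutorial video: 2.744 Mbps × 2700 s × 1.02 = 7557.0 Mb
Twitch VOD: 3.544 Mbps × 6300 s × 1.02 = 22773.7 Mb
security camera export: 1.744 Mbps × 31260 s × 1.02 = 55607.8 Mb
interview recording: 9.444 Mbps × 2700 s × 1.02 = 26008.8 Mb
Total: 355762.6 Mb = 44470.3 MB.
= 41.42 GiB.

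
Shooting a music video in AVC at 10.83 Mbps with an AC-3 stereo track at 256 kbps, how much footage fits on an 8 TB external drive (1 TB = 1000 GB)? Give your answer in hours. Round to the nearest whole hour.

1604 hours

Audio: 256 kbps = 0.256 Mbps.
Total bitrate: 10.83 + 0.256 = 11.086 Mbps.
Capacity: 8 TB = 64,000,000 Mb.
Recording time: 64,000,000 / 11.086 = 5,773,047 s ≈ 1,604 hours.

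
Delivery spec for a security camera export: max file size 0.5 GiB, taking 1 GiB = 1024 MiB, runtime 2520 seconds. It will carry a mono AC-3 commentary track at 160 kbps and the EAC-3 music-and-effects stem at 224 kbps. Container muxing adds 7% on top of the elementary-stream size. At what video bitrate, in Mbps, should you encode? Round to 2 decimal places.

1.21 Mbps

Budget: 0.5 GiB = 4295.0 Mb.
Stream payload after overhead: 4295.0 / 1.07 = 4014.0 Mb.
Total bitrate budget: 4014.0 Mb / 2520 s = 1.593 Mbps.
Audio total: 160 + 224 = 384 kbps = 0.384 Mbps.
Video: 1.593 − 0.384 = 1.209 Mbps.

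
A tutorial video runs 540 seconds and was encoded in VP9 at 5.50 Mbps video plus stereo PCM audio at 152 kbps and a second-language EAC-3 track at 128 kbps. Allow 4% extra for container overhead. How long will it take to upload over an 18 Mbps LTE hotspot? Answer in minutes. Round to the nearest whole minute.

Audio total: 152 + 128 = 280 kbps = 0.280 Mbps.
Total bitrate: 5.780 Mbps.
File: 5.780 Mbps × 540 s = 3121.2 Mb.
With 4% container overhead: ×1.04. → 3246.0 Mb.
At 18 Mbps: 3246.0 / 18 = 180.3 s ≈ 3.01 minutes.

3 minutes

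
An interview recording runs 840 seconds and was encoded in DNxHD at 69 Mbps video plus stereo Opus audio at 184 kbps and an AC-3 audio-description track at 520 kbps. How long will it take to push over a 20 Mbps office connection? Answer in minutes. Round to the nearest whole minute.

49 minutes

Audio total: 184 + 520 = 704 kbps = 0.704 Mbps.
Total bitrate: 69.704 Mbps.
File: 69.704 Mbps × 840 s = 58551.4 Mb.
At 20 Mbps: 58551.4 / 20 = 2927.6 s ≈ 48.8 minutes.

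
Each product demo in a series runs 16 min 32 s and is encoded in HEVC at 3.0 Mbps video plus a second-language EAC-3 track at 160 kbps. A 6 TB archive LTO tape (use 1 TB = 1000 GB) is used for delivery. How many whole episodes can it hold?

15312

16 min 32 s = 992 s
Audio: 160 kbps = 0.160 Mbps.
Total bitrate: 3.160 Mbps.
Per item: 3.160 Mbps × 992 s = 3,135 Mb = 391.8 MB.
Capacity: 6 TB = 48,000,000 Mb; 15312.37 items → 15312 complete.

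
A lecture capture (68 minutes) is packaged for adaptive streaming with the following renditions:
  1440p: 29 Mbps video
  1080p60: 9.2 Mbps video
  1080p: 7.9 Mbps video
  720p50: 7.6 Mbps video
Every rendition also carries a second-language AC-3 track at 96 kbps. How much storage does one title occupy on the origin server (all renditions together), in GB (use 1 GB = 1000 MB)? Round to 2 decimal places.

68 min = 4080 s
Audio: 96 kbps = 0.096 Mbps.
Sum of rendition bitrates: (29+0.096) + (9.2+0.096) + (7.9+0.096) + (7.6+0.096) = 54.084 Mbps.
× 4080 s = 220,663 Mb = 27,583 MB = 27.58 GB.

27.58 GB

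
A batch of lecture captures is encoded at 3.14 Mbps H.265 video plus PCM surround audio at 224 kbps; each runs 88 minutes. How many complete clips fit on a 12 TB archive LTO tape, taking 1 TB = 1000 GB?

5404

88 min = 5280 s
Audio: 224 kbps = 0.224 Mbps.
Total bitrate: 3.364 Mbps.
Per item: 3.364 Mbps × 5280 s = 17,762 Mb = 2,220 MB.
Capacity: 12 TB = 96,000,000 Mb; 5404.82 items → 5404 complete.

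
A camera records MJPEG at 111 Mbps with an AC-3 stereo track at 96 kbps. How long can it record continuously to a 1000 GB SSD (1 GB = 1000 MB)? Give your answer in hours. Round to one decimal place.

Audio: 96 kbps = 0.096 Mbps.
Total bitrate: 111 + 0.096 = 111.096 Mbps.
Capacity: 1000 GB = 8,000,000 Mb.
Recording time: 8,000,000 / 111.096 = 72,010 s ≈ 20.0 hours.

20.0 hours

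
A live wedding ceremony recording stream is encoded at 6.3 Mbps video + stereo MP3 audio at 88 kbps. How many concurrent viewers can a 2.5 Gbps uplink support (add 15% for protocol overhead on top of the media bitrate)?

340

Audio: 88 kbps = 0.088 Mbps.
Per-viewer media rate: 6.388 Mbps.
On the wire with 15% overhead: 7.346 Mbps.
2.5 Gbps = 2,500 Mbps; 2,500 / 7.346 = 340.31 → 340 viewers.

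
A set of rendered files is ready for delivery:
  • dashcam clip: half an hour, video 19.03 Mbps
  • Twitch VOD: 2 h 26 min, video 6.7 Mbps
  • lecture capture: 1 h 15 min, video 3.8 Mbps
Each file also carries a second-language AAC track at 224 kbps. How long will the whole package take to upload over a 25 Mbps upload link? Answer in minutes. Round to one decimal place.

Audio: 224 kbps = 0.224 Mbps.
dashcam clip: 19.254 Mbps × 1800 s = 34657.2 Mb
Twitch VOD: 6.924 Mbps × 8760 s = 60654.2 Mb
lecture capture: 4.024 Mbps × 4500 s = 18108.0 Mb
Total: 113419.4 Mb = 14177.4 MB.
At 25 Mbps: 113419.4 / 25 = 4537 s ≈ 75.6 minutes.

75.6 minutes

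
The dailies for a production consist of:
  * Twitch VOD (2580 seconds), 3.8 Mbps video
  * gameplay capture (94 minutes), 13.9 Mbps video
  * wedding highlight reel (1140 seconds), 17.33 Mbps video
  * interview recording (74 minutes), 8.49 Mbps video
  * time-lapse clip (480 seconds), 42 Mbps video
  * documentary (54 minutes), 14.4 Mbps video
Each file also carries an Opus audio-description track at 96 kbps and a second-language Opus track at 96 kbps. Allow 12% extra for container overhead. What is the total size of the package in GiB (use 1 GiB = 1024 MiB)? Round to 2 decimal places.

28.14 GiB

Audio total: 96 + 96 = 192 kbps = 0.192 Mbps.
Twitch VOD: 3.992 Mbps × 2580 s × 1.12 = 11535.3 Mb
gameplay capture: 14.092 Mbps × 5640 s × 1.12 = 89016.3 Mb
wedding highlight reel: 17.522 Mbps × 1140 s × 1.12 = 22372.1 Mb
interview recording: 8.682 Mbps × 4440 s × 1.12 = 43173.8 Mb
time-lapse clip: 42.192 Mbps × 480 s × 1.12 = 22682.4 Mb
documentary: 14.592 Mbps × 3240 s × 1.12 = 52951.4 Mb
Total: 241731.4 Mb = 30216.4 MB.
= 28.14 GiB.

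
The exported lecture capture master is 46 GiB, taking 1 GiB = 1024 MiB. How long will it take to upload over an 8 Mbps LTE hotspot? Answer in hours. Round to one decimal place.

File: 46 GiB = 395137.0 Mb.
At 8 Mbps: 395137.0 / 8 = 49392.1 s ≈ 13.7 hours.

13.7 hours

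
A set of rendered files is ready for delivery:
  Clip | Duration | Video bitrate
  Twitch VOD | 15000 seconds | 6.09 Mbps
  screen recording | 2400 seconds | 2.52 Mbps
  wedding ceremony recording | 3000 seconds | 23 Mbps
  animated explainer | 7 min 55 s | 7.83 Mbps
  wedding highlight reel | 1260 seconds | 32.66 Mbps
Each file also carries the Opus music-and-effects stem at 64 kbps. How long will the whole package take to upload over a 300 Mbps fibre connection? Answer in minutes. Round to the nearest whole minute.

Audio: 64 kbps = 0.064 Mbps.
Twitch VOD: 6.154 Mbps × 15000 s = 92310.0 Mb
screen recording: 2.584 Mbps × 2400 s = 6201.6 Mb
wedding ceremony recording: 23.064 Mbps × 3000 s = 69192.0 Mb
animated explainer: 7.894 Mbps × 475 s = 3749.7 Mb
wedding highlight reel: 32.724 Mbps × 1260 s = 41232.2 Mb
Total: 212685.5 Mb = 26585.7 MB.
At 300 Mbps: 212685.5 / 300 = 709 s ≈ 11.8 minutes.

12 minutes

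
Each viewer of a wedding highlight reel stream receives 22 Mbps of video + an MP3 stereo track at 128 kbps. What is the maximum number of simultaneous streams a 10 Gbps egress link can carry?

Audio: 128 kbps = 0.128 Mbps.
Per-viewer media rate: 22.128 Mbps.
10 Gbps = 10,000 Mbps; 10,000 / 22.128 = 451.92 → 451 viewers.

451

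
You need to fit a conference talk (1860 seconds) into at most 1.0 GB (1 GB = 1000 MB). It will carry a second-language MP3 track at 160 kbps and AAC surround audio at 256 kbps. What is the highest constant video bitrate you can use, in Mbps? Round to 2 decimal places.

3.89 Mbps

Budget: 1.0 GB = 8000.0 Mb.
Total bitrate budget: 8000.0 Mb / 1860 s = 4.301 Mbps.
Audio total: 160 + 256 = 416 kbps = 0.416 Mbps.
Video: 4.301 − 0.416 = 3.885 Mbps.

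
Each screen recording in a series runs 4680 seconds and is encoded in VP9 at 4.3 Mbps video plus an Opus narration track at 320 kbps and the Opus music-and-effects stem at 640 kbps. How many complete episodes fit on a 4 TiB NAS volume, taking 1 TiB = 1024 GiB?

1429

Audio total: 320 + 640 = 960 kbps = 0.960 Mbps.
Total bitrate: 5.260 Mbps.
Per item: 5.260 Mbps × 4680 s = 24,617 Mb = 3,077 MB.
Capacity: 4 TiB = 35,184,372 Mb; 1429.28 items → 1429 complete.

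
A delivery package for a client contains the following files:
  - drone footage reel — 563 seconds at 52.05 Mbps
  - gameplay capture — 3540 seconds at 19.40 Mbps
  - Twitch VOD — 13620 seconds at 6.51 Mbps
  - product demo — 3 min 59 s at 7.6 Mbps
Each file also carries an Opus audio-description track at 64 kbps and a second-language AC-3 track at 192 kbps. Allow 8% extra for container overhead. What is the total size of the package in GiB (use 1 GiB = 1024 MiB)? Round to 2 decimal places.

Audio total: 64 + 192 = 256 kbps = 0.256 Mbps.
drone footage reel: 52.306 Mbps × 563 s × 1.08 = 31804.1 Mb
gameplay capture: 19.656 Mbps × 3540 s × 1.08 = 75148.8 Mb
Twitch VOD: 6.766 Mbps × 13620 s × 1.08 = 99525.2 Mb
product demo: 7.856 Mbps × 239 s × 1.08 = 2027.8 Mb
Total: 208505.9 Mb = 26063.2 MB.
= 24.27 GiB.

24.27 GiB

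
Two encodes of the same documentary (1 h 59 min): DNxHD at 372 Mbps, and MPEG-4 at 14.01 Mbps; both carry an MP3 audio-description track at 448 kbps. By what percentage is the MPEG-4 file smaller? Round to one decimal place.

96.1%

1 h 59 min = 119 min = 7140 s
Audio: 448 kbps = 0.448 Mbps.
DNxHD: 372.448 Mbps × 7140 s = 2659278.7 Mb = 332.410 GB.
MPEG-4: 14.458 Mbps × 7140 s = 103230.1 Mb = 12.904 GB.
Reduction: (1 − 12.904/332.410) × 100 = 96.12%.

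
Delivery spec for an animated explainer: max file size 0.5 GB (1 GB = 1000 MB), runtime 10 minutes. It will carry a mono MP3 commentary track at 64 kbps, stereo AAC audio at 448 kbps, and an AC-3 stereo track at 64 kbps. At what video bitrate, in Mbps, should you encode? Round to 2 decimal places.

Budget: 0.5 GB = 4000.0 Mb.
10 min = 600 s
Total bitrate budget: 4000.0 Mb / 600 s = 6.667 Mbps.
Audio total: 64 + 448 + 64 = 576 kbps = 0.576 Mbps.
Video: 6.667 − 0.576 = 6.091 Mbps.

6.09 Mbps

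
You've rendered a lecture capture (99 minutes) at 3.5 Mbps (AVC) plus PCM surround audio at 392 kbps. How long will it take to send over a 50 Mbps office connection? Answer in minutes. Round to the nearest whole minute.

99 min = 5940 s
Audio: 392 kbps = 0.392 Mbps.
Total bitrate: 3.892 Mbps.
File: 3.892 Mbps × 5940 s = 23118.5 Mb.
At 50 Mbps: 23118.5 / 50 = 462.4 s ≈ 7.71 minutes.

8 minutes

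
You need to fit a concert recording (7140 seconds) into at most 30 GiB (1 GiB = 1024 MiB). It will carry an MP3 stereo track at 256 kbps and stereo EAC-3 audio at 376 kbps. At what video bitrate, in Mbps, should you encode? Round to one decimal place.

Budget: 30 GiB = 257698.0 Mb.
Total bitrate budget: 257698.0 Mb / 7140 s = 36.092 Mbps.
Audio total: 256 + 376 = 632 kbps = 0.632 Mbps.
Video: 36.092 − 0.632 = 35.460 Mbps.

35.5 Mbps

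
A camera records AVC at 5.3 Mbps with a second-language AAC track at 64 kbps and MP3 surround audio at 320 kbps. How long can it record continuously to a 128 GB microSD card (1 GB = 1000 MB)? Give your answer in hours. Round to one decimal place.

Audio total: 64 + 320 = 384 kbps = 0.384 Mbps.
Total bitrate: 5.3 + 0.384 = 5.684 Mbps.
Capacity: 128 GB = 1,024,000 Mb.
Recording time: 1,024,000 / 5.684 = 180,155 s ≈ 50.0 hours.

50.0 hours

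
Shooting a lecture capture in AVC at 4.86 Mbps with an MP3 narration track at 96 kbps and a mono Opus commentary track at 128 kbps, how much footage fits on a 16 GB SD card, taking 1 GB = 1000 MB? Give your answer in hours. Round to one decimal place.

Audio total: 96 + 128 = 224 kbps = 0.224 Mbps.
Total bitrate: 4.86 + 0.224 = 5.084 Mbps.
Capacity: 16 GB = 128,000 Mb.
Recording time: 128,000 / 5.084 = 25,177 s ≈ 6.99 hours.

7.0 hours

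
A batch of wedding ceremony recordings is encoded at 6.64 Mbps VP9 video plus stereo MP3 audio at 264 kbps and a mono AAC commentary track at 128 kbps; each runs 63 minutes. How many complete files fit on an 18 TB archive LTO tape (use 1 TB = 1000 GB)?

63 min = 3780 s
Audio total: 264 + 128 = 392 kbps = 0.392 Mbps.
Total bitrate: 7.032 Mbps.
Per item: 7.032 Mbps × 3780 s = 26,581 Mb = 3,323 MB.
Capacity: 18 TB = 144,000,000 Mb; 5417.41 items → 5417 complete.

5417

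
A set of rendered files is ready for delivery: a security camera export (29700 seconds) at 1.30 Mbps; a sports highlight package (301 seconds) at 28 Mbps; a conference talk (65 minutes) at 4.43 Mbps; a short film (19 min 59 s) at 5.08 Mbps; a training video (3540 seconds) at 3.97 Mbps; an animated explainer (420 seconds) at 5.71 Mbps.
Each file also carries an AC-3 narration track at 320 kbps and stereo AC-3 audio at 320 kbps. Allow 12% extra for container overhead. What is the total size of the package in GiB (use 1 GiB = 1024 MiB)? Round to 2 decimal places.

Audio total: 320 + 320 = 640 kbps = 0.640 Mbps.
security camera export: 1.940 Mbps × 29700 s × 1.12 = 64532.2 Mb
sports highlight package: 28.640 Mbps × 301 s × 1.12 = 9655.1 Mb
conference talk: 5.070 Mbps × 3900 s × 1.12 = 22145.8 Mb
short film: 5.720 Mbps × 1199 s × 1.12 = 7681.3 Mb
training video: 4.610 Mbps × 3540 s × 1.12 = 18277.7 Mb
animated explainer: 6.350 Mbps × 420 s × 1.12 = 2987.0 Mb
Total: 125279.1 Mb = 15659.9 MB.
= 14.58 GiB.

14.58 GiB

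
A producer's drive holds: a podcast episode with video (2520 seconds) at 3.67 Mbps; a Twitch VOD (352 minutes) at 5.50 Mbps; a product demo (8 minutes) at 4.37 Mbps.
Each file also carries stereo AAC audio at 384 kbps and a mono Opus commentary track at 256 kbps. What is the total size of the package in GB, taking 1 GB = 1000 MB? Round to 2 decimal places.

17.87 GB

Audio total: 384 + 256 = 640 kbps = 0.640 Mbps.
podcast episode with video: 4.310 Mbps × 2520 s = 10861.2 Mb
Twitch VOD: 6.140 Mbps × 21120 s = 129676.8 Mb
product demo: 5.010 Mbps × 480 s = 2404.8 Mb
Total: 142942.8 Mb = 17867.8 MB.
= 17.87 GB.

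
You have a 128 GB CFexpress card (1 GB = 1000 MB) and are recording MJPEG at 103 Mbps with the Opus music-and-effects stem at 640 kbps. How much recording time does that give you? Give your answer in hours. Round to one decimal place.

2.7 hours

Audio: 640 kbps = 0.640 Mbps.
Total bitrate: 103 + 0.640 = 103.640 Mbps.
Capacity: 128 GB = 1,024,000 Mb.
Recording time: 1,024,000 / 103.640 = 9,880 s ≈ 2.74 hours.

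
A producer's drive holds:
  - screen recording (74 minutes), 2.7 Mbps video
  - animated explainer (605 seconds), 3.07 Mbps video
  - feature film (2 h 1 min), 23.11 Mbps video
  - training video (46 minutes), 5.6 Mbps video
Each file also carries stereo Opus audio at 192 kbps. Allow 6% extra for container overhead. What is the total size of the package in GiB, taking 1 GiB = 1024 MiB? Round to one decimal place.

Audio: 192 kbps = 0.192 Mbps.
screen recording: 2.892 Mbps × 4440 s × 1.06 = 13610.9 Mb
animated explainer: 3.262 Mbps × 605 s × 1.06 = 2091.9 Mb
feature film: 23.302 Mbps × 7260 s × 1.06 = 179322.9 Mb
training video: 5.792 Mbps × 2760 s × 1.06 = 16945.1 Mb
Total: 211970.8 Mb = 26496.3 MB.
= 24.68 GiB.

24.7 GiB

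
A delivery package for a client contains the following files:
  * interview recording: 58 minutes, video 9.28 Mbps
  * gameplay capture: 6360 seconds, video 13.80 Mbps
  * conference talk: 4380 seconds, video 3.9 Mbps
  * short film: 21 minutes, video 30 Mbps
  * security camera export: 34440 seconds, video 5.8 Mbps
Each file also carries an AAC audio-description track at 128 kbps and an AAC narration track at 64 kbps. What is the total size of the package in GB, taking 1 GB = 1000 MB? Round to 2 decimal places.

Audio total: 128 + 64 = 192 kbps = 0.192 Mbps.
interview recording: 9.472 Mbps × 3480 s = 32962.6 Mb
gameplay capture: 13.992 Mbps × 6360 s = 88989.1 Mb
conference talk: 4.092 Mbps × 4380 s = 17923.0 Mb
short film: 30.192 Mbps × 1260 s = 38041.9 Mb
security camera export: 5.992 Mbps × 34440 s = 206364.5 Mb
Total: 384281.0 Mb = 48035.1 MB.
= 48.04 GB.

48.04 GB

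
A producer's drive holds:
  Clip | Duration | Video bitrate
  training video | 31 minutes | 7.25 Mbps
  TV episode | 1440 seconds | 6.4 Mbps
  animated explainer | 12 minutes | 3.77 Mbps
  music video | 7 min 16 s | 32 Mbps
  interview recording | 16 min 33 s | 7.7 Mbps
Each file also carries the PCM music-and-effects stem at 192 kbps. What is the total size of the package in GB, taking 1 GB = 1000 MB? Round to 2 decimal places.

6.01 GB

Audio: 192 kbps = 0.192 Mbps.
training video: 7.442 Mbps × 1860 s = 13842.1 Mb
TV episode: 6.592 Mbps × 1440 s = 9492.5 Mb
animated explainer: 3.962 Mbps × 720 s = 2852.6 Mb
music video: 32.192 Mbps × 436 s = 14035.7 Mb
interview recording: 7.892 Mbps × 993 s = 7836.8 Mb
Total: 48059.7 Mb = 6007.5 MB.
= 6.007 GB.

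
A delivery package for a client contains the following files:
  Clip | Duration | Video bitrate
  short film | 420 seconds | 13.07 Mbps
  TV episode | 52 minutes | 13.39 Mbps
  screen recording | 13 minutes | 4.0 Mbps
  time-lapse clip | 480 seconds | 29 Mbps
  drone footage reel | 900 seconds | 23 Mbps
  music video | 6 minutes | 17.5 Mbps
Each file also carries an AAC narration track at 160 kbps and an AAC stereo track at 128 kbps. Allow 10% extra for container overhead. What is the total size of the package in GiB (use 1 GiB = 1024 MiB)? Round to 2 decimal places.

Audio total: 160 + 128 = 288 kbps = 0.288 Mbps.
short film: 13.358 Mbps × 420 s × 1.10 = 6171.4 Mb
TV episode: 13.678 Mbps × 3120 s × 1.10 = 46942.9 Mb
screen recording: 4.288 Mbps × 780 s × 1.10 = 3679.1 Mb
time-lapse clip: 29.288 Mbps × 480 s × 1.10 = 15464.1 Mb
drone footage reel: 23.288 Mbps × 900 s × 1.10 = 23055.1 Mb
music video: 17.788 Mbps × 360 s × 1.10 = 7044.0 Mb
Total: 102356.6 Mb = 12794.6 MB.
= 11.92 GiB.

11.92 GiB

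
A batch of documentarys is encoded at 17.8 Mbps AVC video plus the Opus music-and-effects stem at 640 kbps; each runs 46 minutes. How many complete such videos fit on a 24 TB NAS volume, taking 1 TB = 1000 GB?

3772

46 min = 2760 s
Audio: 640 kbps = 0.640 Mbps.
Total bitrate: 18.440 Mbps.
Per item: 18.440 Mbps × 2760 s = 50,894 Mb = 6,362 MB.
Capacity: 24 TB = 192,000,000 Mb; 3772.52 items → 3772 complete.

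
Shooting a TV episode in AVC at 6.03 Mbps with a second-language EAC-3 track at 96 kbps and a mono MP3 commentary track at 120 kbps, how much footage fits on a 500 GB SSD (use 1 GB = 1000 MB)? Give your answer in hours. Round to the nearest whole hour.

178 hours

Audio total: 96 + 120 = 216 kbps = 0.216 Mbps.
Total bitrate: 6.03 + 0.216 = 6.246 Mbps.
Capacity: 500 GB = 4,000,000 Mb.
Recording time: 4,000,000 / 6.246 = 640,410 s ≈ 178 hours.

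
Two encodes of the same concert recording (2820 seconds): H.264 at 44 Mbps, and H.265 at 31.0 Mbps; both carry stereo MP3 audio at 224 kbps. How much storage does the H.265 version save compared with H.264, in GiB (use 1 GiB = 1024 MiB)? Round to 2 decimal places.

4.27 GiB

Audio: 224 kbps = 0.224 Mbps.
H.264: 44.224 Mbps × 2820 s = 124711.7 Mb = 14.518 GiB.
H.265: 31.224 Mbps × 2820 s = 88051.7 Mb = 10.251 GiB.
Saving: 14.518 − 10.251 = 4.268 GiB.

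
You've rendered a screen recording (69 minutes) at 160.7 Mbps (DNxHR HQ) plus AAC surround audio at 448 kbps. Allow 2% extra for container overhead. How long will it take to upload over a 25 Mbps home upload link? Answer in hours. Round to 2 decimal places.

69 min = 4140 s
Audio: 448 kbps = 0.448 Mbps.
Total bitrate: 161.148 Mbps.
File: 161.148 Mbps × 4140 s = 667152.7 Mb.
With 2% container overhead: ×1.02. → 680495.8 Mb.
At 25 Mbps: 680495.8 / 25 = 27219.8 s ≈ 7.56 hours.

7.56 hours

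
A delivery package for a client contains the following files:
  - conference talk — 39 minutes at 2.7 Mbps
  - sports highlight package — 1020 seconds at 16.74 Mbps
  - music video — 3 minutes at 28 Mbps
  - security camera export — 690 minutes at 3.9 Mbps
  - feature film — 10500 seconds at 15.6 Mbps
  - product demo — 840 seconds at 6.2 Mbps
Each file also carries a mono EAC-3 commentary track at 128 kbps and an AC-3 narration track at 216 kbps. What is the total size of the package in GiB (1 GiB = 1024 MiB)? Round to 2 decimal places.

Audio total: 128 + 216 = 344 kbps = 0.344 Mbps.
conference talk: 3.044 Mbps × 2340 s = 7123.0 Mb
sports highlight package: 17.084 Mbps × 1020 s = 17425.7 Mb
music video: 28.344 Mbps × 180 s = 5101.9 Mb
security camera export: 4.244 Mbps × 41400 s = 175701.6 Mb
feature film: 15.944 Mbps × 10500 s = 167412.0 Mb
product demo: 6.544 Mbps × 840 s = 5497.0 Mb
Total: 378261.1 Mb = 47282.6 MB.
= 44.04 GiB.

44.04 GiB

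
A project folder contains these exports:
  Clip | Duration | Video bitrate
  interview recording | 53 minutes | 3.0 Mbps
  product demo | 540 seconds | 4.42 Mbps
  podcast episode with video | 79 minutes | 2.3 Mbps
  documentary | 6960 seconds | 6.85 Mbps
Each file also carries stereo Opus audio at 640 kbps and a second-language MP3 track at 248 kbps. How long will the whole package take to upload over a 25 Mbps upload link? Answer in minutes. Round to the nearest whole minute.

Audio total: 640 + 248 = 888 kbps = 0.888 Mbps.
interview recording: 3.888 Mbps × 3180 s = 12363.8 Mb
product demo: 5.308 Mbps × 540 s = 2866.3 Mb
podcast episode with video: 3.188 Mbps × 4740 s = 15111.1 Mb
documentary: 7.738 Mbps × 6960 s = 53856.5 Mb
Total: 84197.8 Mb = 10524.7 MB.
At 25 Mbps: 84197.8 / 25 = 3368 s ≈ 56.1 minutes.

56 minutes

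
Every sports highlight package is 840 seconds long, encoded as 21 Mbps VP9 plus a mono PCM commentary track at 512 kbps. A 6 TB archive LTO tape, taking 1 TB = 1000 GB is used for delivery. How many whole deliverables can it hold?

Audio: 512 kbps = 0.512 Mbps.
Total bitrate: 21.512 Mbps.
Per item: 21.512 Mbps × 840 s = 18,070 Mb = 2,259 MB.
Capacity: 6 TB = 48,000,000 Mb; 2656.32 items → 2656 complete.

2656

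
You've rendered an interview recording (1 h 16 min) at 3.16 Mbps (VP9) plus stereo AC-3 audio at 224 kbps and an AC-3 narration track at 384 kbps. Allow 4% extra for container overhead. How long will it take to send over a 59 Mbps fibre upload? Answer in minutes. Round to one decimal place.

5.0 minutes

1 h 16 min = 76 min = 4560 s
Audio total: 224 + 384 = 608 kbps = 0.608 Mbps.
Total bitrate: 3.768 Mbps.
File: 3.768 Mbps × 4560 s = 17182.1 Mb.
With 4% container overhead: ×1.04. → 17869.4 Mb.
At 59 Mbps: 17869.4 / 59 = 302.9 s ≈ 5.05 minutes.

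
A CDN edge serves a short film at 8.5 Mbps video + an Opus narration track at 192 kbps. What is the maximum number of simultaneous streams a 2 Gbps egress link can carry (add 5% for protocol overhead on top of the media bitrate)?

219

Audio: 192 kbps = 0.192 Mbps.
Per-viewer media rate: 8.692 Mbps.
On the wire with 5% overhead: 9.127 Mbps.
2 Gbps = 2,000 Mbps; 2,000 / 9.127 = 219.14 → 219 viewers.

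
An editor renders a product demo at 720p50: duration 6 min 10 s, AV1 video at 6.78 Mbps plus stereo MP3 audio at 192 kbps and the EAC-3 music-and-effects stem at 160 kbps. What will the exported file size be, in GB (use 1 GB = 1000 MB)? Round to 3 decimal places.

6 min 10 s = 370 s
Audio total: 192 + 160 = 352 kbps = 0.352 Mbps.
Total bitrate: 6.78 + 0.352 = 7.132 Mbps.
Stream data: 7.132 Mbps × 370 s = 2638.8 Mb.
2,639 Mb ÷ 8 = 329.9 MB → 0.3299 GB.

0.330 GB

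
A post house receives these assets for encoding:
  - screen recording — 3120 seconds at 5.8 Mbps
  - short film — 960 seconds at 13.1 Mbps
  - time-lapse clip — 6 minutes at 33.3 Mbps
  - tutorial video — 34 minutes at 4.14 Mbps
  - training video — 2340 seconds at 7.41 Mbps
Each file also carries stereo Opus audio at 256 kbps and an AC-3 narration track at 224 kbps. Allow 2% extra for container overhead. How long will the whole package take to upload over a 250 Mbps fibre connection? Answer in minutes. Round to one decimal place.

Audio total: 256 + 224 = 480 kbps = 0.480 Mbps.
screen recording: 6.280 Mbps × 3120 s × 1.02 = 19985.5 Mb
short film: 13.580 Mbps × 960 s × 1.02 = 13297.5 Mb
time-lapse clip: 33.780 Mbps × 360 s × 1.02 = 12404.0 Mb
tutorial video: 4.620 Mbps × 2040 s × 1.02 = 9613.3 Mb
training video: 7.890 Mbps × 2340 s × 1.02 = 18831.9 Mb
Total: 74132.2 Mb = 9266.5 MB.
At 250 Mbps: 74132.2 / 250 = 297 s ≈ 4.94 minutes.

4.9 minutes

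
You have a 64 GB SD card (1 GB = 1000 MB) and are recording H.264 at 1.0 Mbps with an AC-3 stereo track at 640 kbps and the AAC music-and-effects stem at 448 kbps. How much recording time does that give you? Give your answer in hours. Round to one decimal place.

68.1 hours

Audio total: 640 + 448 = 1088 kbps = 1.088 Mbps.
Total bitrate: 1.0 + 1.088 = 2.088 Mbps.
Capacity: 64 GB = 512,000 Mb.
Recording time: 512,000 / 2.088 = 245,211 s ≈ 68.1 hours.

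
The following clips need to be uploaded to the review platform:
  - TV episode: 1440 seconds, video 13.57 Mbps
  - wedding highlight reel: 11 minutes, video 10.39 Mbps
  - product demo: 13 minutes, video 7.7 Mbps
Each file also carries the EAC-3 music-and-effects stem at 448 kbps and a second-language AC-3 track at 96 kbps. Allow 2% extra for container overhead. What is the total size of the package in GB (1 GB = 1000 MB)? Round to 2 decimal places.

4.33 GB

Audio total: 448 + 96 = 544 kbps = 0.544 Mbps.
TV episode: 14.114 Mbps × 1440 s × 1.02 = 20730.6 Mb
wedding highlight reel: 10.934 Mbps × 660 s × 1.02 = 7360.8 Mb
product demo: 8.244 Mbps × 780 s × 1.02 = 6558.9 Mb
Total: 34650.3 Mb = 4331.3 MB.
= 4.331 GB.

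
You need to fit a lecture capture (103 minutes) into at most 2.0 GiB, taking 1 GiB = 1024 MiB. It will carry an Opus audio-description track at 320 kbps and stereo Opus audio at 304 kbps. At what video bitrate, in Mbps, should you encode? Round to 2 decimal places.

2.16 Mbps

Budget: 2.0 GiB = 17179.9 Mb.
103 min = 6180 s
Total bitrate budget: 17179.9 Mb / 6180 s = 2.780 Mbps.
Audio total: 320 + 304 = 624 kbps = 0.624 Mbps.
Video: 2.780 − 0.624 = 2.156 Mbps.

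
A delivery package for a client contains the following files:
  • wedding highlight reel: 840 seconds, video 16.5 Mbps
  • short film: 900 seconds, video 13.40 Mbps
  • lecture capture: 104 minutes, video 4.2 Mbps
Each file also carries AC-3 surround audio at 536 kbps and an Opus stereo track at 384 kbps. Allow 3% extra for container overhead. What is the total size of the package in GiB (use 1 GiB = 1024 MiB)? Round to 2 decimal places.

Audio total: 536 + 384 = 920 kbps = 0.920 Mbps.
wedding highlight reel: 17.420 Mbps × 840 s × 1.03 = 15071.8 Mb
short film: 14.320 Mbps × 900 s × 1.03 = 13274.6 Mb
lecture capture: 5.120 Mbps × 6240 s × 1.03 = 32907.3 Mb
Total: 61253.7 Mb = 7656.7 MB.
= 7.131 GiB.

7.13 GiB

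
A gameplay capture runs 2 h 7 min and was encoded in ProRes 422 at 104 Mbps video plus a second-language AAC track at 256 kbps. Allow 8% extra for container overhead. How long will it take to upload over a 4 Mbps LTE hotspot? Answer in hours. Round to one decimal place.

2 h 7 min = 127 min = 7620 s
Audio: 256 kbps = 0.256 Mbps.
Total bitrate: 104.256 Mbps.
File: 104.256 Mbps × 7620 s = 794430.7 Mb.
With 8% container overhead: ×1.08. → 857985.2 Mb.
At 4 Mbps: 857985.2 / 4 = 214496.3 s ≈ 59.6 hours.

59.6 hours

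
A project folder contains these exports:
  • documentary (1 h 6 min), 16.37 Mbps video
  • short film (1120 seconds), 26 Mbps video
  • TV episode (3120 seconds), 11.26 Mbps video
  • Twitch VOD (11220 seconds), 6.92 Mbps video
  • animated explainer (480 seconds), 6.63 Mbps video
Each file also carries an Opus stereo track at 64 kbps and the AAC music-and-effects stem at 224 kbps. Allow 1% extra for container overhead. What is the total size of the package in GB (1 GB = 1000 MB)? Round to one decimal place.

Audio total: 64 + 224 = 288 kbps = 0.288 Mbps.
documentary: 16.658 Mbps × 3960 s × 1.01 = 66625.3 Mb
short film: 26.288 Mbps × 1120 s × 1.01 = 29737.0 Mb
TV episode: 11.548 Mbps × 3120 s × 1.01 = 36390.1 Mb
Twitch VOD: 7.208 Mbps × 11220 s × 1.01 = 81682.5 Mb
animated explainer: 6.918 Mbps × 480 s × 1.01 = 3353.8 Mb
Total: 217788.7 Mb = 27223.6 MB.
= 27.22 GB.

27.2 GB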